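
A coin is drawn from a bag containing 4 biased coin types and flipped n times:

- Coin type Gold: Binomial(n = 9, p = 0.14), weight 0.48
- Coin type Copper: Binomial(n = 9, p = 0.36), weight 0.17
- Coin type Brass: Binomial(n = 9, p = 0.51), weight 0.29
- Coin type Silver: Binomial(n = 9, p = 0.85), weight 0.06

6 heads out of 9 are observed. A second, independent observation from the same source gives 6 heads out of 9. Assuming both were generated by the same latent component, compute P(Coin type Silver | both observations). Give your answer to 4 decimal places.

P(component k | x) = w_k·f_k(x) / marginal(x), where marginal(x) = Σ_j w_j·f_j(x).
Since both observations come from the same component, the likelihood for component k is f_k(x₁)·f_k(x₂).
  L_Gold = [C(9,6)·0.14^6·0.86^3 = 84·7.52954e-06·0.636056 = 0.000402293] × [0.000402293] = 1.6184e-07
  L_Copper = [C(9,6)·0.36^6·0.64^3 = 84·0.00217678·0.262144 = 0.047933] × [0.047933] = 0.00229757
  L_Brass = [C(9,6)·0.51^6·0.49^3 = 84·0.0175963·0.117649 = 0.173896] × [0.173896] = 0.0302397
  L_Silver = [C(9,6)·0.85^6·0.15^3 = 84·0.37715·0.003375 = 0.106922] × [0.106922] = 0.0114323
Weight by the priors:
  w_Gold·L_Gold = 0.48 × 1.6184e-07 = 7.76832e-08
  w_Copper·L_Copper = 0.17 × 0.00229757 = 0.000390587
  w_Brass·L_Brass = 0.29 × 0.0302397 = 0.00876951
  w_Silver·L_Silver = 0.06 × 0.0114323 = 0.000685937
Normaliser: 7.76832e-08 + 0.000390587 + 0.00876951 + 0.000685937 = 0.00984611
P(Coin type Silver | x) = 0.000685937 / 0.00984611 ≈ 0.0697

0.0697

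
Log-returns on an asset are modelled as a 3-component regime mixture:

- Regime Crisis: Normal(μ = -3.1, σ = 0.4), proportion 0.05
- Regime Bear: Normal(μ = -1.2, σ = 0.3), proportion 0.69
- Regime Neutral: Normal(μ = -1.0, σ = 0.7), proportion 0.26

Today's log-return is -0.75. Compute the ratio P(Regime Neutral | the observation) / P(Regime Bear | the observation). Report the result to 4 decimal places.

Only the two components matter; the odds are (w_i f_i(x)) / (w_j f_j(x)).
Component likelihoods at x = -0.75:
  L_Crisis = (1/(0.4·√(2π)))·exp(−(-0.75−-3.1)²/(2·0.4²)) = 0.997356·exp(-17.25781) = 3.19064e-08
  L_Bear = (1/(0.3·√(2π)))·exp(−(-0.75−-1.2)²/(2·0.3²)) = 1.329808·exp(-1.12500) = 0.431725
  L_Neutral = (1/(0.7·√(2π)))·exp(−(-0.75−-1.0)²/(2·0.7²)) = 0.569918·exp(-0.06378) = 0.534706
0.139023 / 0.29789 ≈ 0.4667

0.4667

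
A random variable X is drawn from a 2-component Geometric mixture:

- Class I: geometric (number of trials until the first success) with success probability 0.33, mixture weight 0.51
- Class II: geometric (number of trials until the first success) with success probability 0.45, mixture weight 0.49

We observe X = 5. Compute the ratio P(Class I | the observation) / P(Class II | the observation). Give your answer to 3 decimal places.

1.681

Posterior odds = (π_i f_i(x)) / (π_j f_j(x)); the normalising sum cancels.
Component likelihoods at x = 5:
  L_I = 0.0664987
  L_II = 0.0411778
Posterior odds = (π_I·L_I) / (π_II·L_II) = (0.51·0.0664987) / (0.49·0.0411778) = 0.0339143 / 0.0201771 ≈ 1.681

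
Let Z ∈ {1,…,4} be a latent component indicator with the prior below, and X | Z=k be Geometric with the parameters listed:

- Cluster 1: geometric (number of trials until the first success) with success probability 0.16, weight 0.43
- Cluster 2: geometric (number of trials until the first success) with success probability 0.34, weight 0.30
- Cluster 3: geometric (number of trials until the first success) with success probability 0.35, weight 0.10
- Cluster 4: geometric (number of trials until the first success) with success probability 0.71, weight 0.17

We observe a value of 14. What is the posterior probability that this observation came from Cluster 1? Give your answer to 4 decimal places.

0.9237

By Bayes' theorem, P(k | x) = w_k f_k(x) / Σ_j w_j f_j(x).
Geometric probabilities:
  f_1 = 0.16·(1−0.16)^13 = 0.16·0.103665 = 0.0165863
  f_2 = 0.34·(1−0.34)^13 = 0.34·0.00450891 = 0.00153303
  f_3 = 0.35·(1−0.35)^13 = 0.35·0.00369721 = 0.00129402
  f_4 = 0.71·(1−0.71)^13 = 0.71·1.02606e-07 = 7.28505e-08
Weight by the priors:
  w_1·f_1 = 0.43 × 0.0165863 = 0.00713213
  w_2·f_2 = 0.30 × 0.00153303 = 0.000459908
  w_3·f_3 = 0.10 × 0.00129402 = 0.000129402
  w_4·f_4 = 0.17 × 7.28505e-08 = 1.23846e-08
Marginal: 0.00713213 + 0.000459908 + 0.000129402 + 1.23846e-08 = 0.00772145
Responsibility of Cluster 1: 0.00713213 / 0.00772145 ≈ 0.9237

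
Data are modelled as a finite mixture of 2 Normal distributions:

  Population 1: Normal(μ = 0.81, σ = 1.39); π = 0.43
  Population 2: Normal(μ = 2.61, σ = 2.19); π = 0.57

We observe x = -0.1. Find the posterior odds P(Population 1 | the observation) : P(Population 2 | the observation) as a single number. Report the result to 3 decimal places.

2.063

The posterior odds equal the prior odds times the likelihood ratio: (π_i/π_j)·(f_i(x)/f_j(x)).
Component likelihoods at x = -0.1:
  L_1 = 0.231646
  L_2 = 0.0847142
Posterior odds = (π_1·L_1) / (π_2·L_2) = (0.43·0.231646) / (0.57·0.0847142) = 0.099608 / 0.0482871 ≈ 2.063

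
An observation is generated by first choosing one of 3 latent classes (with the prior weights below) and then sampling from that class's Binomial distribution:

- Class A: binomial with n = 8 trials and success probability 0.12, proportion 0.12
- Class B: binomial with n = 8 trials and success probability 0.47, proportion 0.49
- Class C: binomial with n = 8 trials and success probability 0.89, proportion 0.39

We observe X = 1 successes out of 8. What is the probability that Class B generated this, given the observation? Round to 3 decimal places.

0.315

By Bayes' theorem, P(k | x) = π_k f_k(x) / Σ_j π_j f_j(x).
Component likelihoods at x = 1 successes out of 8:
  L_A = 0.392329
  L_B = 0.0441691
  L_C = 1.38749e-06
Weight by the priors:
  π_A·L_A = 0.12 × 0.392329 = 0.0470794
  π_B·L_B = 0.49 × 0.0441691 = 0.0216429
  π_C·L_C = 0.39 × 1.38749e-06 = 5.4112e-07
Sum: 0.0470794 + 0.0216429 + 5.4112e-07 = 0.0687228
P(Class B | data) = 0.0216429 / 0.0687228 ≈ 0.315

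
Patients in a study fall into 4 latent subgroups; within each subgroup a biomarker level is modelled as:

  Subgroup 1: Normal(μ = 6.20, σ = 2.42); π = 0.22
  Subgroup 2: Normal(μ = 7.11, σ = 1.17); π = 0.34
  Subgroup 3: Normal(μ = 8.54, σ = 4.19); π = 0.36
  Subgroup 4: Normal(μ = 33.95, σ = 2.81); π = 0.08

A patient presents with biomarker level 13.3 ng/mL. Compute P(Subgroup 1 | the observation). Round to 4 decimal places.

0.0265

By Bayes' theorem, P(k | x) = π_k f_k(x) / Σ_j π_j f_j(x).
Evaluate each component's likelihood at the observed value:
  L_1 = (1/(2.42·√(2π)))·exp(−(13.3−6.20)²/(2·2.42²)) = 0.164852·exp(-4.30384) = 0.00222824
  L_2 = (1/(1.17·√(2π)))·exp(−(13.3−7.11)²/(2·1.17²)) = 0.340976·exp(-13.99522) = 2.84892e-07
  L_3 = (1/(4.19·√(2π)))·exp(−(13.3−8.54)²/(2·4.19²)) = 0.095213·exp(-0.64529) = 0.0499401
  L_4 = (1/(2.81·√(2π)))·exp(−(13.3−33.95)²/(2·2.81²)) = 0.141972·exp(-27.00210) = 2.66282e-13
Weight by the priors:
  π_1·L_1 = 0.22 × 0.00222824 = 0.000490212
  π_2·L_2 = 0.34 × 2.84892e-07 = 9.68631e-08
  π_3·L_3 = 0.36 × 0.0499401 = 0.0179784
  π_4·L_4 = 0.08 × 2.66282e-13 = 2.13026e-14
Evidence: 0.000490212 + 9.68631e-08 + 0.0179784 + 2.13026e-14 = 0.0184688
P(Subgroup 1 | the observation) = 0.000490212 / 0.0184688 ≈ 0.0265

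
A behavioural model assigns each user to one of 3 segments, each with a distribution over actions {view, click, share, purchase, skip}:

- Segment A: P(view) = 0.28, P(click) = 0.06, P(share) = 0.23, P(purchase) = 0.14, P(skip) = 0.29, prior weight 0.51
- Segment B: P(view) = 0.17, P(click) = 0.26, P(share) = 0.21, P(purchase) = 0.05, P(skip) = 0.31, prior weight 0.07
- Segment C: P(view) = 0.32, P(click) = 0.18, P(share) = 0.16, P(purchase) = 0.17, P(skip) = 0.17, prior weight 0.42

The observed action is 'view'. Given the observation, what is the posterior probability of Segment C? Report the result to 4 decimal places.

0.4649

P(component k | x) = P(Z=k)·f_k(x) / marginal(x), where marginal(x) = Σ_j P(Z=j)·f_j(x).
Component likelihoods at x = 'view':
  L_A = P(view | comp) = 0.28
  L_B = P(view | comp) = 0.17
  L_C = P(view | comp) = 0.32
Prior × likelihood for each component:
  P(Z=A)·L_A = 0.51 × 0.28 = 0.1428
  P(Z=B)·L_B = 0.07 × 0.17 = 0.0119
  P(Z=C)·L_C = 0.42 × 0.32 = 0.1344
Sum: 0.1428 + 0.0119 + 0.1344 = 0.2891
Responsibility of Segment C: 0.1344 / 0.2891 ≈ 0.4649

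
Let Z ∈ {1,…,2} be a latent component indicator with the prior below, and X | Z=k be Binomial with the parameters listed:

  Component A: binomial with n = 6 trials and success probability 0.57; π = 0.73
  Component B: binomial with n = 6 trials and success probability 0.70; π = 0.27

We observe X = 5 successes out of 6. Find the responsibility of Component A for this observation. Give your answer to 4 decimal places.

Posterior ∝ prior × likelihood, so P(k | x) ∝ π_k f_k(x); normalise over all components.
Evaluate each component's likelihood at the observed value:
  L_A = C(6,5)·0.57^5·0.43^1 = 6·0.0601692·0.43 = 0.155237
  L_B = C(6,5)·0.70^5·0.30^1 = 6·0.16807·0.3 = 0.302526
Multiply by the mixture weights:
  π_A·L_A = 0.73 × 0.155237 = 0.113323
  π_B·L_B = 0.27 × 0.302526 = 0.081682
Denominator: 0.113323 + 0.081682 = 0.195005
P(Component A | 5 successes out of 6) ≈ 0.5811

0.5811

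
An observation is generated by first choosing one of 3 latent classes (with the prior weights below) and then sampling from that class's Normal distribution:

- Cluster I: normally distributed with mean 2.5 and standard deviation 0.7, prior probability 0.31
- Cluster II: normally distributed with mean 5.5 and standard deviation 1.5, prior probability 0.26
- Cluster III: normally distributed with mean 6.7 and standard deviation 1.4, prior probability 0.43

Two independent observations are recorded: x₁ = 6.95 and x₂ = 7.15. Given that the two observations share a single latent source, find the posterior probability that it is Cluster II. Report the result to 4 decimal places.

0.1617

P(component k | x) = π_k·f_k(x) / marginal(x), where marginal(x) = Σ_j π_j·f_j(x).
Since both observations come from the same component, the likelihood for component k is f_k(x₁)·f_k(x₂).
  L_I = [(1/(0.7·√(2π)))·exp(−(6.95−2.5)²/(2·0.7²)) = 0.569918·exp(-20.20663) = 9.55395e-10] × [1.49154e-10] = 1.42501e-19
  L_II = [(1/(1.5·√(2π)))·exp(−(6.95−5.5)²/(2·1.5²)) = 0.265962·exp(-0.46722) = 0.166689] × [0.145235] = 0.024209
  L_III = [(1/(1.4·√(2π)))·exp(−(6.95−6.7)²/(2·1.4²)) = 0.284959·exp(-0.01594) = 0.280451] × [0.270612] = 0.0758935
Weight by the priors:
  π_I·L_I = 0.31 × 1.42501e-19 = 4.41754e-20
  π_II·L_II = 0.26 × 0.024209 = 0.00629435
  π_III·L_III = 0.43 × 0.0758935 = 0.0326342
Denominator: 4.41754e-20 + 0.00629435 + 0.0326342 = 0.0389286
P(Cluster II | data) ≈ 0.1617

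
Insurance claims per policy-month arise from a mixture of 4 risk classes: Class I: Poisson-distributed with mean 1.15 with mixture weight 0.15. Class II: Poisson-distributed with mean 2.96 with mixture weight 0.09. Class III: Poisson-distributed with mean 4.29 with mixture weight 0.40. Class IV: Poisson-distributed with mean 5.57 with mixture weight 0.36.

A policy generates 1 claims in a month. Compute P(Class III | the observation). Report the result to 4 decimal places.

Posterior ∝ prior × likelihood, so P(k | x) ∝ π_k f_k(x); normalise over all components.
Poisson probabilities:
  L_I = 0.364132
  L_II = 0.153384
  L_III = 0.0587941
  L_IV = 0.0212244
Multiply by the mixture weights:
  π_I·L_I = 0.15 × 0.364132 = 0.0546198
  π_II·L_II = 0.09 × 0.153384 = 0.0138046
  π_III·L_III = 0.40 × 0.0587941 = 0.0235177
  π_IV·L_IV = 0.36 × 0.0212244 = 0.00764078
Marginal: 0.0546198 + 0.0138046 + 0.0235177 + 0.00764078 = 0.0995828
P(Class III | 1 claims) = 0.0235177 / 0.0995828 ≈ 0.2362

0.2362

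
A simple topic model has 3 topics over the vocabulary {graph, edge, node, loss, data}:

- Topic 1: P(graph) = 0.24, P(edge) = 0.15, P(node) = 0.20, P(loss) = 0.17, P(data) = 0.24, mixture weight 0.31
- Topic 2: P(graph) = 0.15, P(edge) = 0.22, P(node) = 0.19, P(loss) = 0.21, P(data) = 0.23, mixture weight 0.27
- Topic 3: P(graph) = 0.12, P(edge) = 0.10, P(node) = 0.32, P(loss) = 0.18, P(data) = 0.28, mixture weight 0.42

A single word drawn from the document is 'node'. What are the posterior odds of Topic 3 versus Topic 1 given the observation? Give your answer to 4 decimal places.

Posterior odds = (π_i f_i(x)) / (π_j f_j(x)); the normalising sum cancels.
Evaluate each component's likelihood at the observed value:
  L_1 = P(node | comp) = 0.20
  L_2 = P(node | comp) = 0.19
  L_3 = P(node | comp) = 0.32
0.1344 / 0.062 ≈ 2.1677

2.1677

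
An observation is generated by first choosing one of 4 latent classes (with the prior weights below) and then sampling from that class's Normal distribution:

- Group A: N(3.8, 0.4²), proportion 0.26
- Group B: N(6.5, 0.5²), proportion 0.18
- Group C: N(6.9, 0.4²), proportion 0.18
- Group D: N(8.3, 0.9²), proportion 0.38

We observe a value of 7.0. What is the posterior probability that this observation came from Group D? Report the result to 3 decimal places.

Posterior ∝ prior × likelihood, so P(k | x) ∝ π_k f_k(x); normalise over all components.
Normal densities:
  f_A = (1/(0.4·√(2π)))·exp(−(7.0−3.8)²/(2·0.4²)) = 0.997356·exp(-32.00000) = 1.26307e-14
  f_B = (1/(0.5·√(2π)))·exp(−(7.0−6.5)²/(2·0.5²)) = 0.797885·exp(-0.50000) = 0.483941
  f_C = (1/(0.4·√(2π)))·exp(−(7.0−6.9)²/(2·0.4²)) = 0.997356·exp(-0.03125) = 0.96667
  f_D = (1/(0.9·√(2π)))·exp(−(7.0−8.3)²/(2·0.9²)) = 0.443269·exp(-1.04321) = 0.156173
Multiply by the mixture weights:
  π_A·f_A = 0.26 × 1.26307e-14 = 3.28398e-15
  π_B·f_B = 0.18 × 0.483941 = 0.0871095
  π_C·f_C = 0.18 × 0.96667 = 0.174001
  π_D·f_D = 0.38 × 0.156173 = 0.0593459
Normaliser: 3.28398e-15 + 0.0871095 + 0.174001 + 0.0593459 = 0.320456
Responsibility of Group D: 0.0593459 / 0.320456 ≈ 0.185

0.185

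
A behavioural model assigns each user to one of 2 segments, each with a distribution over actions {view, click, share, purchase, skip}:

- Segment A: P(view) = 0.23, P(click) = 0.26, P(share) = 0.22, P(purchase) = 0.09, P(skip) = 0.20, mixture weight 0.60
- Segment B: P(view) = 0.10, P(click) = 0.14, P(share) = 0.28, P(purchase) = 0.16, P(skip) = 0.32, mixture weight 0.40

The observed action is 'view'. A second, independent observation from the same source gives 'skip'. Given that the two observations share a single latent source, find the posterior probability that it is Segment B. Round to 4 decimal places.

Apply Bayes' rule: the posterior for each component is proportional to its prior times its likelihood at x.
Since both observations come from the same component, the likelihood for component k is f_k(x₁)·f_k(x₂).
  L_A = [0.23] × [0.2] = 0.046
  L_B = [0.1] × [0.32] = 0.032
Multiply by the mixture weights:
  P(Z=A)·L_A = 0.60 × 0.046 = 0.0276
  P(Z=B)·L_B = 0.40 × 0.032 = 0.0128
Marginal: 0.0276 + 0.0128 = 0.0404
So the posterior for Segment B is 0.0128 / 0.0404 ≈ 0.3168.

0.3168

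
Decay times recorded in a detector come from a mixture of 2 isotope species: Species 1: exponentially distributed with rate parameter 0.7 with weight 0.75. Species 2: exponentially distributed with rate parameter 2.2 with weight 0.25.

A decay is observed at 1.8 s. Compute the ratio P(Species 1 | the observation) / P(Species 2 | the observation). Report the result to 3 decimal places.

The posterior odds equal the prior odds times the likelihood ratio: (π_i/π_j)·(f_i(x)/f_j(x)).
Component likelihoods at x = 1.8 s:
  p_1 = 0.7·e^(−0.7·1.8) = 0.7·e^(−1.2600) = 0.198558
  p_2 = 2.2·e^(−2.2·1.8) = 2.2·e^(−3.9600) = 0.0419389
0.148918 / 0.0104847 ≈ 14.203

14.203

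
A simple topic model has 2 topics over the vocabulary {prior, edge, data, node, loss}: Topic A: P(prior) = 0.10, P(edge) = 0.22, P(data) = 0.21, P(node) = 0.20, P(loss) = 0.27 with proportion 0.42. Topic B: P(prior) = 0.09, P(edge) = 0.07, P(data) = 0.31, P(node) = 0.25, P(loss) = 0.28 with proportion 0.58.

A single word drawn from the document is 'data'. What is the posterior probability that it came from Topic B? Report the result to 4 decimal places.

By Bayes' theorem, P(k | x) = w_k f_k(x) / Σ_j w_j f_j(x).
Evaluate each component's likelihood at the observed value:
  f_A = P(data | comp) = 0.21
  f_B = P(data | comp) = 0.31
Weight by the priors:
  w_A·f_A = 0.42 × 0.21 = 0.0882
  w_B·f_B = 0.58 × 0.31 = 0.1798
Sum: 0.0882 + 0.1798 = 0.268
Responsibility of Topic B: 0.1798 / 0.268 ≈ 0.6709

0.6709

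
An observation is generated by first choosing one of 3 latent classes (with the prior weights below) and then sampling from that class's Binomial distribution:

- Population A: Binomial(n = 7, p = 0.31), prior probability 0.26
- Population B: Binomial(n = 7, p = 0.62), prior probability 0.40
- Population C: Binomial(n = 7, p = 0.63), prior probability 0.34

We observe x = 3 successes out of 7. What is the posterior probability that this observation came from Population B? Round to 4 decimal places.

By Bayes' theorem, P(k | x) = π_k f_k(x) / Σ_j π_j f_j(x).
Component likelihoods at x = 3 successes out of 7:
  L_A = C(7,3)·0.31^3·0.69^4 = 35·0.029791·0.226671 = 0.236347
  L_B = C(7,3)·0.62^3·0.38^4 = 35·0.238328·0.0208514 = 0.173931
  L_C = C(7,3)·0.63^3·0.37^4 = 35·0.250047·0.0187416 = 0.16402
Prior × likelihood for each component:
  π_A·L_A = 0.26 × 0.236347 = 0.0614501
  π_B·L_B = 0.40 × 0.173931 = 0.0695725
  π_C·L_C = 0.34 × 0.16402 = 0.0557668
Normaliser: 0.0614501 + 0.0695725 + 0.0557668 = 0.186789
P(Population B | x) = 0.0695725 / 0.186789 ≈ 0.3725

0.3725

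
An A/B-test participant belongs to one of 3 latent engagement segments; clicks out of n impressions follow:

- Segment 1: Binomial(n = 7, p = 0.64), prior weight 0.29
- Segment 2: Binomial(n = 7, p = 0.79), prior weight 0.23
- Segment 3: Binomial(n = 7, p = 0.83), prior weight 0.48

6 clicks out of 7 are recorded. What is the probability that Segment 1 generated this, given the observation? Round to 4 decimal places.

P(component k | x) = π_k·f_k(x) / marginal(x), where marginal(x) = Σ_j π_j·f_j(x).
Component likelihoods at x = 6 clicks out of 7:
  f_1 = C(7,6)·0.64^6·0.36^1 = 7·0.0687195·0.36 = 0.173173
  f_2 = C(7,6)·0.79^6·0.21^1 = 7·0.243087·0.21 = 0.357339
  f_3 = C(7,6)·0.83^6·0.17^1 = 7·0.32694·0.17 = 0.389059
Prior × likelihood for each component:
  π_1·f_1 = 0.29 × 0.173173 = 0.0502202
  π_2·f_2 = 0.23 × 0.357339 = 0.0821879
  π_3·f_3 = 0.48 × 0.389059 = 0.186748
Normaliser: 0.0502202 + 0.0821879 + 0.186748 = 0.319156
Responsibility of Segment 1: 0.0502202 / 0.319156 ≈ 0.1574

0.1574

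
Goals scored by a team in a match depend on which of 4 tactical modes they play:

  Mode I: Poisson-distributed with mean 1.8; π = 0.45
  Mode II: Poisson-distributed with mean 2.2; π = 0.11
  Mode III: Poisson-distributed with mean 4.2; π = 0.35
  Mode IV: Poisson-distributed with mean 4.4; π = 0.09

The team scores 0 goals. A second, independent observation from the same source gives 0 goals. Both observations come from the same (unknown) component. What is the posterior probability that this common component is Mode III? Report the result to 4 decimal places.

The responsibility of component k is P(Z=k) f_k(x) divided by Σ_j P(Z=j) f_j(x).
Since both observations come from the same component, the likelihood for component k is f_k(x₁)·f_k(x₂).
  L_I = [0.165299] × [0.165299] = 0.0273237
  L_II = [0.110803] × [0.110803] = 0.0122773
  L_III = [0.0149956] × [0.0149956] = 0.000224867
  L_IV = [0.0122773] × [0.0122773] = 0.000150733
Weight by the priors:
  P(Z=I)·L_I = 0.45 × 0.0273237 = 0.0122957
  P(Z=II)·L_II = 0.11 × 0.0122773 = 0.00135051
  P(Z=III)·L_III = 0.35 × 0.000224867 = 7.87036e-05
  P(Z=IV)·L_IV = 0.09 × 0.000150733 = 1.3566e-05
Sum: 0.0122957 + 0.00135051 + 7.87036e-05 + 1.3566e-05 = 0.0137385
Responsibility of Mode III: 7.87036e-05 / 0.0137385 ≈ 0.0057

0.0057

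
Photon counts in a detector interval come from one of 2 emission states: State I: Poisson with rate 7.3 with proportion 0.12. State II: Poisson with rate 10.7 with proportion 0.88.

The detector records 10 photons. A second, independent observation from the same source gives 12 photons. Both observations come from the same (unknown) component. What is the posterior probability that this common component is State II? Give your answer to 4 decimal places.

0.9735

The responsibility of component k is P(Z=k) f_k(x) divided by Σ_j P(Z=j) f_j(x).
Since both observations come from the same component, the likelihood for component k is f_k(x₁)·f_k(x₂).
  L_I = [e^(−7.3)·7.3^10/10! = 0.0800048] × [0.0322989] = 0.00258407
  L_II = [e^(−10.7)·10.7^10/10! = 0.122215] × [0.106003] = 0.0129551
Unnormalised posteriors:
  P(Z=I)·L_I = 0.12 × 0.00258407 = 0.000310088
  P(Z=II)·L_II = 0.88 × 0.0129551 = 0.0114005
Normaliser: 0.000310088 + 0.0114005 = 0.0117106
P(State II | x₁,x₂) ≈ 0.9735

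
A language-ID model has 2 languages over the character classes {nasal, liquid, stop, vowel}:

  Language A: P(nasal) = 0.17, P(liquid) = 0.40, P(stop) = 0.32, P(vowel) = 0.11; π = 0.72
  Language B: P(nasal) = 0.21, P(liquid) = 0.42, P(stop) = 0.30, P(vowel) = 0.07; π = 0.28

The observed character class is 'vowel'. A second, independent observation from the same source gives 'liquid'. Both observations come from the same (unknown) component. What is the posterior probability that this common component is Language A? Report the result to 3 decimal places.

0.794

The responsibility of component k is π_k f_k(x) divided by Σ_j π_j f_j(x).
Since both observations come from the same component, the likelihood for component k is f_k(x₁)·f_k(x₂).
  p_A = [0.11] × [0.4] = 0.044
  p_B = [0.07] × [0.42] = 0.0294
Multiply by the mixture weights:
  π_A·p_A = 0.72 × 0.044 = 0.03168
  π_B·p_B = 0.28 × 0.0294 = 0.008232
Denominator: 0.03168 + 0.008232 = 0.039912
Responsibility of Language A: 0.03168 / 0.039912 ≈ 0.794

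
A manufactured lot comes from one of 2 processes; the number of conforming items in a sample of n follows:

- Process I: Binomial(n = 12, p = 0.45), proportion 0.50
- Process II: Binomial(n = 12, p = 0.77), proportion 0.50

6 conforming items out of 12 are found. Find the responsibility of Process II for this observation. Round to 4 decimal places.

0.1183

The responsibility of component k is w_k f_k(x) divided by Σ_j w_j f_j(x).
Evaluate each component's likelihood at the observed value:
  f_I = 0.212385
  f_II = 0.0285091
Weight by the priors:
  w_I·f_I = 0.50 × 0.212385 = 0.106192
  w_II·f_II = 0.50 × 0.0285091 = 0.0142545
Denominator: 0.106192 + 0.0142545 = 0.120447
So the posterior for Process II is 0.0142545 / 0.120447 ≈ 0.1183.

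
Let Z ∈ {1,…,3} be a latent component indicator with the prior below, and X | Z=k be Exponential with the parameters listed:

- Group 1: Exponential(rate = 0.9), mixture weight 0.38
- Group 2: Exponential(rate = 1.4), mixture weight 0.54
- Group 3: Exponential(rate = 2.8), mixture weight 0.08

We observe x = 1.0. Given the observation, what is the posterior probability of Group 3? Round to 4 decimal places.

0.0402

Posterior ∝ prior × likelihood, so P(k | x) ∝ P(Z=k) f_k(x); normalise over all components.
Evaluate each component's likelihood at the observed value:
  p_1 = 0.9·e^(−0.9·1.0) = 0.9·e^(−0.9000) = 0.365913
  p_2 = 1.4·e^(−1.4·1.0) = 1.4·e^(−1.4000) = 0.345236
  p_3 = 2.8·e^(−2.8·1.0) = 2.8·e^(−2.8000) = 0.170268
Unnormalised posteriors:
  P(Z=1)·p_1 = 0.38 × 0.365913 = 0.139047
  P(Z=2)·p_2 = 0.54 × 0.345236 = 0.186427
  P(Z=3)·p_3 = 0.08 × 0.170268 = 0.0136215
Denominator: 0.139047 + 0.186427 + 0.0136215 = 0.339096
P(Group 3 | 1.0) ≈ 0.0402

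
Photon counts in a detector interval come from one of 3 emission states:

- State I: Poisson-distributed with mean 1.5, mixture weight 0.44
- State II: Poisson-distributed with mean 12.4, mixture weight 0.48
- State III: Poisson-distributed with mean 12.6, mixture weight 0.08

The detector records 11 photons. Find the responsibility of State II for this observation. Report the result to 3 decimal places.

0.860

Posterior ∝ prior × likelihood, so P(k | x) ∝ w_k f_k(x); normalise over all components.
Evaluate each component's likelihood at the observed value:
  f_I = e^(−1.5)·1.5^11/11! = 4.83511e-07
  f_II = e^(−12.4)·12.4^11/11! = 0.109959
  f_III = e^(−12.6)·12.6^11/11! = 0.107352
Unnormalised posteriors:
  w_I·f_I = 0.44 × 4.83511e-07 = 2.12745e-07
  w_II·f_II = 0.48 × 0.109959 = 0.0527804
  w_III·f_III = 0.08 × 0.107352 = 0.00858815
Sum: 2.12745e-07 + 0.0527804 + 0.00858815 = 0.0613687
So the posterior for State II is 0.0527804 / 0.0613687 ≈ 0.860.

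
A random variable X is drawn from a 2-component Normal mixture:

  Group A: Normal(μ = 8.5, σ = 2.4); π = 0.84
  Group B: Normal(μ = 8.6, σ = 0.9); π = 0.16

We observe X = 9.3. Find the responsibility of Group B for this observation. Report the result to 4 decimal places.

0.2841

P(component k | x) = P(Z=k)·f_k(x) / marginal(x), where marginal(x) = Σ_j P(Z=j)·f_j(x).
Normal densities:
  p_A = (1/(2.4·√(2π)))·exp(−(9.3−8.5)²/(2·2.4²)) = 0.166226·exp(-0.05556) = 0.157243
  p_B = (1/(0.9·√(2π)))·exp(−(9.3−8.6)²/(2·0.9²)) = 0.443269·exp(-0.30247) = 0.327572
Multiply by the mixture weights:
  P(Z=A)·p_A = 0.84 × 0.157243 = 0.132084
  P(Z=B)·p_B = 0.16 × 0.327572 = 0.0524115
Normaliser: 0.132084 + 0.0524115 = 0.184496
P(Group B | x) = 0.0524115 / 0.184496 ≈ 0.2841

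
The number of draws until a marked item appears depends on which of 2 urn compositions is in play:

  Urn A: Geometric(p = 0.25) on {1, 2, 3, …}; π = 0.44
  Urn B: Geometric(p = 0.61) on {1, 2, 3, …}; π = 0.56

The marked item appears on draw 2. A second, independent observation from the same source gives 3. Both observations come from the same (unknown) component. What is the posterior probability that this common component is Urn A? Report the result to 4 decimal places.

By Bayes' theorem, P(k | x) = π_k f_k(x) / Σ_j π_j f_j(x).
Since both observations come from the same component, the likelihood for component k is f_k(x₁)·f_k(x₂).
  L_A = [0.1875] × [0.140625] = 0.0263672
  L_B = [0.2379] × [0.092781] = 0.0220726
Unnormalised posteriors:
  π_A·L_A = 0.44 × 0.0263672 = 0.0116016
  π_B·L_B = 0.56 × 0.0220726 = 0.0123607
Evidence: 0.0116016 + 0.0123607 = 0.0239622
P(Urn A | x₁,x₂) = 0.0116016 / 0.0239622 ≈ 0.4842

0.4842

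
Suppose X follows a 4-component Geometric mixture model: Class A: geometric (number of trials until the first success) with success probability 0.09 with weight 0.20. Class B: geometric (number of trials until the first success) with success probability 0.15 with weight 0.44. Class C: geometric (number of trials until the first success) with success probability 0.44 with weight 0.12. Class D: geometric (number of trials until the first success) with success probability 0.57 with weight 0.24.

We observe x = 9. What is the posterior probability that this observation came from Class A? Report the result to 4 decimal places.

0.3121

By Bayes' theorem, P(k | x) = w_k f_k(x) / Σ_j w_j f_j(x).
Component likelihoods at x = 9:
  p_A = 0.0423227
  p_B = 0.0408736
  p_C = 0.00425556
  p_D = 0.000666227
Unnormalised posteriors:
  w_A·p_A = 0.20 × 0.0423227 = 0.00846455
  w_B·p_B = 0.44 × 0.0408736 = 0.0179844
  w_C·p_C = 0.12 × 0.00425556 = 0.000510667
  w_D·p_D = 0.24 × 0.000666227 = 0.000159895
Evidence: 0.00846455 + 0.0179844 + 0.000510667 + 0.000159895 = 0.0271195
P(Class A | data) = 0.00846455 / 0.0271195 ≈ 0.3121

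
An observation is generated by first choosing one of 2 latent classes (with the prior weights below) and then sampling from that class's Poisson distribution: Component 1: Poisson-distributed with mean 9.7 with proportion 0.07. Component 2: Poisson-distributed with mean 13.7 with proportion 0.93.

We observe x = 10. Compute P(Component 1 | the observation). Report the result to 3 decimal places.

The responsibility of component k is w_k f_k(x) divided by Σ_j w_j f_j(x).
Poisson probabilities:
  L_1 = 0.124537
  L_2 = 0.0720457
Weight by the priors:
  w_1·L_1 = 0.07 × 0.124537 = 0.00871758
  w_2·L_2 = 0.93 × 0.0720457 = 0.0670025
Denominator: 0.00871758 + 0.0670025 = 0.0757201
P(Component 1 | x) ≈ 0.115

0.115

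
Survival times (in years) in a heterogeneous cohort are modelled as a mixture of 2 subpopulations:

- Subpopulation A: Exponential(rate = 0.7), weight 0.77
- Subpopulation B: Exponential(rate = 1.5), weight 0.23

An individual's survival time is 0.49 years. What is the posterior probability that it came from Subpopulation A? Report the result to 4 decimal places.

Posterior ∝ prior × likelihood, so P(k | x) ∝ π_k f_k(x); normalise over all components.
Component likelihoods at x = 0.49 years:
  f_A = 0.496747
  f_B = 0.719258
Weight by the priors:
  π_A·f_A = 0.77 × 0.496747 = 0.382495
  π_B·f_B = 0.23 × 0.719258 = 0.165429
Normaliser: 0.382495 + 0.165429 = 0.547924
Responsibility of Subpopulation A: 0.382495 / 0.547924 ≈ 0.6981

0.6981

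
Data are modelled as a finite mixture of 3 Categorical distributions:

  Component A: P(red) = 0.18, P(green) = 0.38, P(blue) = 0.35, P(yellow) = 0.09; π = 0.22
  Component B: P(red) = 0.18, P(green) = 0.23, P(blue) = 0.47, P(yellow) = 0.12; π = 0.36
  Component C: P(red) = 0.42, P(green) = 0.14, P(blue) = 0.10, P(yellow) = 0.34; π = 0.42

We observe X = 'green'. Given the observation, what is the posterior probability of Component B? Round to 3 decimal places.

Apply Bayes' rule: the posterior for each component is proportional to its prior times its likelihood at x.
Evaluate each component's likelihood at the observed value:
  L_A = P(green | comp) = 0.38
  L_B = P(green | comp) = 0.23
  L_C = P(green | comp) = 0.14
Weight by the priors:
  w_A·L_A = 0.22 × 0.38 = 0.0836
  w_B·L_B = 0.36 × 0.23 = 0.0828
  w_C·L_C = 0.42 × 0.14 = 0.0588
Evidence: 0.0836 + 0.0828 + 0.0588 = 0.2252
P(Component B | the observation) ≈ 0.368

0.368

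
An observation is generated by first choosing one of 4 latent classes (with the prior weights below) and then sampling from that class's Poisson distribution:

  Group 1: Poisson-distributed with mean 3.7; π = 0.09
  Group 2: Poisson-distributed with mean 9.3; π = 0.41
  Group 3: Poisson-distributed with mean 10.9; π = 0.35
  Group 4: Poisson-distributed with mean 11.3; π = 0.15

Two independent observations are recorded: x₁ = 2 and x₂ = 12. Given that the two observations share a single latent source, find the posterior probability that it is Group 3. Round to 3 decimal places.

P(component k | x) = w_k·f_k(x) / marginal(x), where marginal(x) = Σ_j w_j·f_j(x).
Since both observations come from the same component, the likelihood for component k is f_k(x₁)·f_k(x₂).
  f_1 = [0.169233] × [0.000339777] = 5.75013e-05
  f_2 = [0.00395364] × [0.079895] = 0.000315876
  f_3 = [0.00109651] × [0.108385] = 0.000118846
  f_4 = [0.000789949] × [0.111964] = 8.84455e-05
Unnormalised posteriors:
  w_1·f_1 = 0.09 × 5.75013e-05 = 5.17512e-06
  w_2·f_2 = 0.41 × 0.000315876 = 0.000129509
  w_3·f_3 = 0.35 × 0.000118846 = 4.15961e-05
  w_4·f_4 = 0.15 × 8.84455e-05 = 1.32668e-05
Denominator: 5.17512e-06 + 0.000129509 + 4.15961e-05 + 1.32668e-05 = 0.000189547
P(Group 3 | data) = 4.15961e-05 / 0.000189547 ≈ 0.219

0.219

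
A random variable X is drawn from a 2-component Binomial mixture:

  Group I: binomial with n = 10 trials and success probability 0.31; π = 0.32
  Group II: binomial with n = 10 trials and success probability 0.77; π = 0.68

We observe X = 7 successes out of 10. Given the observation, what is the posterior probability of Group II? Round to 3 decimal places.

P(component k | x) = w_k·f_k(x) / marginal(x), where marginal(x) = Σ_j w_j·f_j(x).
Binomial probabilities:
  p_I = 0.0108458
  p_II = 0.234315
Prior × likelihood for each component:
  w_I·p_I = 0.32 × 0.0108458 = 0.00347065
  w_II·p_II = 0.68 × 0.234315 = 0.159334
Marginal: 0.00347065 + 0.159334 = 0.162805
Responsibility of Group II: 0.159334 / 0.162805 ≈ 0.979

0.979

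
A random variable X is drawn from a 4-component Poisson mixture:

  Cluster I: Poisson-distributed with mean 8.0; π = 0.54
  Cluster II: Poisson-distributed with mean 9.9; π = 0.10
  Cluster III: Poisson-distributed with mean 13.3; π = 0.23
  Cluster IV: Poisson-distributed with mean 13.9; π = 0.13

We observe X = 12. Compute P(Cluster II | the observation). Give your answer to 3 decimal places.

0.127

By Bayes' theorem, P(k | x) = w_k f_k(x) / Σ_j w_j f_j(x).
Poisson probabilities:
  p_I = 0.0481268
  p_II = 0.0928475
  p_III = 0.107094
  p_IV = 0.0998039
Multiply by the mixture weights:
  w_I·p_I = 0.54 × 0.0481268 = 0.0259885
  w_II·p_II = 0.10 × 0.0928475 = 0.00928475
  w_III·p_III = 0.23 × 0.107094 = 0.0246317
  w_IV·p_IV = 0.13 × 0.0998039 = 0.0129745
Denominator: 0.0259885 + 0.00928475 + 0.0246317 + 0.0129745 = 0.0728794
So the posterior for Cluster II is 0.00928475 / 0.0728794 ≈ 0.127.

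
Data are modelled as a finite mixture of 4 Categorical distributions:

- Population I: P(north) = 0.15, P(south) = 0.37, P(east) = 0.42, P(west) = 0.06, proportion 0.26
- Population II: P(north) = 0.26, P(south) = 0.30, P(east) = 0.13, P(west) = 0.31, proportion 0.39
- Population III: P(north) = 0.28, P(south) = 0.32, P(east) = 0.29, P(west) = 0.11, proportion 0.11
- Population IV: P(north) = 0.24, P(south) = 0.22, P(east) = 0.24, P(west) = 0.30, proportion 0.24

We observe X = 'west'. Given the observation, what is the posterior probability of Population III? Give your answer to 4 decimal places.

0.0549

P(component k | x) = π_k·f_k(x) / marginal(x), where marginal(x) = Σ_j π_j·f_j(x).
Component likelihoods at x = 'west':
  p_I = P(west | comp) = 0.06
  p_II = P(west | comp) = 0.31
  p_III = P(west | comp) = 0.11
  p_IV = P(west | comp) = 0.30
Multiply by the mixture weights:
  π_I·p_I = 0.26 × 0.06 = 0.0156
  π_II·p_II = 0.39 × 0.31 = 0.1209
  π_III·p_III = 0.11 × 0.11 = 0.0121
  π_IV·p_IV = 0.24 × 0.3 = 0.072
Denominator: 0.0156 + 0.1209 + 0.0121 + 0.072 = 0.2206
P(Population III | data) ≈ 0.0549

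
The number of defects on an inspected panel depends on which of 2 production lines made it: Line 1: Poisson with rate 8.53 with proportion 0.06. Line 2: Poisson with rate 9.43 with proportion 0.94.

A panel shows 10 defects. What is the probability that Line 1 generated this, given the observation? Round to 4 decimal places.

0.0544

Posterior ∝ prior × likelihood, so P(k | x) ∝ π_k f_k(x); normalise over all components.
Evaluate each component's likelihood at the observed value:
  p_1 = 0.110967
  p_2 = 0.123015
Prior × likelihood for each component:
  π_1·p_1 = 0.06 × 0.110967 = 0.00665804
  π_2·p_2 = 0.94 × 0.123015 = 0.115634
Evidence: 0.00665804 + 0.115634 = 0.122292
P(Line 1 | 10 defects) ≈ 0.0544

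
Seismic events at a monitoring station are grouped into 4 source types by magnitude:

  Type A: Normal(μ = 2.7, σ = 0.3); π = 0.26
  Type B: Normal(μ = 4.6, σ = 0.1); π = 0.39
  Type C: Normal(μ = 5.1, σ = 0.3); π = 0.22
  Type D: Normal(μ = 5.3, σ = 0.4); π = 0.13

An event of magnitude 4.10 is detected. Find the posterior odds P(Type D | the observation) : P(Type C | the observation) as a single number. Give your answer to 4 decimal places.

1.2735

Only the two components matter; the odds are (π_i f_i(x)) / (π_j f_j(x)).
Normal densities:
  f_A = (1/(0.3·√(2π)))·exp(−(4.10−2.7)²/(2·0.3²)) = 1.329808·exp(-10.88889) = 2.48202e-05
  f_B = (1/(0.1·√(2π)))·exp(−(4.10−4.6)²/(2·0.1²)) = 3.989423·exp(-12.50000) = 1.48672e-05
  f_C = (1/(0.3·√(2π)))·exp(−(4.10−5.1)²/(2·0.3²)) = 1.329808·exp(-5.55556) = 0.00514093
  f_D = (1/(0.4·√(2π)))·exp(−(4.10−5.3)²/(2·0.4²)) = 0.997356·exp(-4.50000) = 0.0110796
0.00144035 / 0.001131 ≈ 1.2735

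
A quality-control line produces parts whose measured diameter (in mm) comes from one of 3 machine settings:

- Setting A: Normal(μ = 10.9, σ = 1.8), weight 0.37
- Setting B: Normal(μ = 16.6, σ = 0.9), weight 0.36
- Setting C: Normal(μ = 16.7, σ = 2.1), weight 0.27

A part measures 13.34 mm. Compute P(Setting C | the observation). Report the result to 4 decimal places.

Posterior ∝ prior × likelihood, so P(k | x) ∝ P(Z=k) f_k(x); normalise over all components.
Normal densities:
  f_A = 0.0884347
  f_B = 0.000627464
  f_C = 0.0528194
Unnormalised posteriors:
  P(Z=A)·f_A = 0.37 × 0.0884347 = 0.0327208
  P(Z=B)·f_B = 0.36 × 0.000627464 = 0.000225887
  P(Z=C)·f_C = 0.27 × 0.0528194 = 0.0142613
Denominator: 0.0327208 + 0.000225887 + 0.0142613 = 0.047208
P(Setting C | the observation) = 0.0142613 / 0.047208 ≈ 0.3021

0.3021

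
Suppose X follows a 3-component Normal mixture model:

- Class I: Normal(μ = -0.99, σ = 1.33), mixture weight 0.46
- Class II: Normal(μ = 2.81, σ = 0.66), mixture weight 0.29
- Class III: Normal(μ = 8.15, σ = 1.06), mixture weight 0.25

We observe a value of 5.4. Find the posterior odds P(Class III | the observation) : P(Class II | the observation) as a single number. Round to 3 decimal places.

40.949

Posterior odds = (π_i f_i(x)) / (π_j f_j(x)); the normalising sum cancels.
Normal densities:
  f_I = (1/(1.33·√(2π)))·exp(−(5.4−-0.99)²/(2·1.33²)) = 0.299957·exp(-11.54166) = 2.91459e-06
  f_II = (1/(0.66·√(2π)))·exp(−(5.4−2.81)²/(2·0.66²)) = 0.604458·exp(-7.69984) = 0.000273759
  f_III = (1/(1.06·√(2π)))·exp(−(5.4−8.15)²/(2·1.06²)) = 0.376361·exp(-3.36530) = 0.0130039
Odds = (0.25/0.29) × (0.0130039/0.000273759) = 0.862069 × 47.5012 ≈ 40.949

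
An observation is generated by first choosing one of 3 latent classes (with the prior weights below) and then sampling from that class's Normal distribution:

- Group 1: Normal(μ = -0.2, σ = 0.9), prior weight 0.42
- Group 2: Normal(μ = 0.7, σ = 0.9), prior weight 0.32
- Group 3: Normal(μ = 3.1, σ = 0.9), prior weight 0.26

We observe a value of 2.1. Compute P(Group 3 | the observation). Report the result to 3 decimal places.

0.557

The responsibility of component k is π_k f_k(x) divided by Σ_j π_j f_j(x).
Evaluate each component's likelihood at the observed value:
  p_1 = 0.0169242
  p_2 = 0.132198
  p_3 = 0.239103
Weight by the priors:
  π_1·p_1 = 0.42 × 0.0169242 = 0.00710817
  π_2·p_2 = 0.32 × 0.132198 = 0.0423034
  π_3·p_3 = 0.26 × 0.239103 = 0.0621667
Sum: 0.00710817 + 0.0423034 + 0.0621667 = 0.111578
Responsibility of Group 3: 0.0621667 / 0.111578 ≈ 0.557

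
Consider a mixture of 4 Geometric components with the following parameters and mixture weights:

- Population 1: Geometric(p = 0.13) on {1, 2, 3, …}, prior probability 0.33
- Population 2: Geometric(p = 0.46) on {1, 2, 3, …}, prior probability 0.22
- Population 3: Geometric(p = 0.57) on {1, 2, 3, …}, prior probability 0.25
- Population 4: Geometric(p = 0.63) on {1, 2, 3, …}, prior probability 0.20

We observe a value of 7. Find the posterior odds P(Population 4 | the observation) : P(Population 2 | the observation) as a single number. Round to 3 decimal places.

0.129

Since P(k|x) ∝ π_k f_k(x), the posterior odds are π_i f_i(x) / (π_j f_j(x)).
Evaluate each component's likelihood at the observed value:
  p_1 = 0.0563714
  p_2 = 0.0114057
  p_3 = 0.00360318
  p_4 = 0.00161641
0.000323282 / 0.00250925 ≈ 0.129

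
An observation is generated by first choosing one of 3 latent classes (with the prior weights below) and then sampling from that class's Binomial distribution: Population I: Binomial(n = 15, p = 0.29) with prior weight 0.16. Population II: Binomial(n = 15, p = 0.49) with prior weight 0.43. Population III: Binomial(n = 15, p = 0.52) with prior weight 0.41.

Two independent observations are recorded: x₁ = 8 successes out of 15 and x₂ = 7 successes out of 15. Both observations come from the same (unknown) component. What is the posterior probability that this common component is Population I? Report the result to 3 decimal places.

0.010

P(component k | x) = π_k·f_k(x) / marginal(x), where marginal(x) = Σ_j π_j·f_j(x).
Since both observations come from the same component, the likelihood for component k is f_k(x₁)·f_k(x₂).
  f_I = [0.029278] × [0.0716805] = 0.00209866
  f_II = [0.191915] × [0.199748] = 0.0383346
  f_III = [0.201959] × [0.186424] = 0.0376501
Weight by the priors:
  π_I·f_I = 0.16 × 0.00209866 = 0.000335786
  π_II·f_II = 0.43 × 0.0383346 = 0.0164839
  π_III·f_III = 0.41 × 0.0376501 = 0.0154365
Evidence: 0.000335786 + 0.0164839 + 0.0154365 = 0.0322562
P(Population I | x₁,x₂) = 0.000335786 / 0.0322562 ≈ 0.010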